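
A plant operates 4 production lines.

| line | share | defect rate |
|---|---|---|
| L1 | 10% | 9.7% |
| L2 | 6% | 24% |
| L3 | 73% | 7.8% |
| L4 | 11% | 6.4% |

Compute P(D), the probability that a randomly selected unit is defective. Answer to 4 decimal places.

P(D) = P(D|L1)·P(L1) + P(D|L2)·P(L2) + P(D|L3)·P(L3) + P(D|L4)·P(L4)
      = 0.097·0.1 + 0.24·0.06 + 0.078·0.73 + 0.064·0.11
      = 0.0097 + 0.0144 + 0.05694 + 0.00704 = 0.08808

0.0881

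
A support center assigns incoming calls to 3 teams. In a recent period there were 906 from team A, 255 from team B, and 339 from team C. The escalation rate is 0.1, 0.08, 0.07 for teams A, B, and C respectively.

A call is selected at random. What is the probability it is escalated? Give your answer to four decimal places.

Total: 906 + 255 + 339 = 1500.
P(A) = 906/1500 = 0.604. P(B) = 255/1500 = 0.17. P(C) = 339/1500 = 0.226.
P(E) = P(E|A)·P(A) + P(E|B)·P(B) + P(E|C)·P(C)
      = 0.1·0.604 + 0.08·0.17 + 0.07·0.226
      = 0.0604 + 0.0136 + 0.01582 = 0.08982

0.0898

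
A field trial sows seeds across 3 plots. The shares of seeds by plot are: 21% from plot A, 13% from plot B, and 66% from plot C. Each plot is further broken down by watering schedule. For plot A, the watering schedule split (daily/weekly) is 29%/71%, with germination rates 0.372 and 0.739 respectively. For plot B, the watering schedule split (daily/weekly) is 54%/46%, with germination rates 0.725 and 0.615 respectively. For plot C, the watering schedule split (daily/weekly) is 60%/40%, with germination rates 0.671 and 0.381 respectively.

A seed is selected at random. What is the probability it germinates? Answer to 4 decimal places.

P(G|A) = 0.29·0.372 + 0.71·0.739 = 0.10788 + 0.52469 = 0.63257
P(G|B) = 0.54·0.725 + 0.46·0.615 = 0.3915 + 0.2829 = 0.6744
P(G|C) = 0.6·0.671 + 0.4·0.381 = 0.4026 + 0.1524 = 0.555
Then overall,
P(G) = 0.21·0.63257 + 0.13·0.6744 + 0.66·0.555
      = 0.1328397 + 0.087672 + 0.3663 = 0.5868117

P(G) ≈ 0.5868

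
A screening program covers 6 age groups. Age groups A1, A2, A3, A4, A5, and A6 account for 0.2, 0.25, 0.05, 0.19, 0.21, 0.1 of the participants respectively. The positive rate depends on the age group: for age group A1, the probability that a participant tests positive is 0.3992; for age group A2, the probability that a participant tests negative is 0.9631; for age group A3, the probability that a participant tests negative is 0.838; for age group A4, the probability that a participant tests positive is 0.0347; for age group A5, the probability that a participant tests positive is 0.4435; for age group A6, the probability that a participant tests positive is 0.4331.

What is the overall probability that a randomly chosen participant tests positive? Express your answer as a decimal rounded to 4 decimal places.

P(T|A2) = 1 − 0.9631 = 0.0369.
P(T|A3) = 1 − 0.838 = 0.162.
Using total probability over the partition,
P(T) = P(T|A1)·P(A1) + P(T|A2)·P(A2) + P(T|A3)·P(A3) + P(T|A4)·P(A4) + P(T|A5)·P(A5) + P(T|A6)·P(A6)
      = 0.3992·0.2 + 0.0369·0.25 + 0.162·0.05 + 0.0347·0.19 + 0.4435·0.21 + 0.4331·0.1
      = 0.07984 + 0.009225 + 0.0081 + 0.006593 + 0.093135 + 0.04331 = 0.240203

P(T) ≈ 0.2402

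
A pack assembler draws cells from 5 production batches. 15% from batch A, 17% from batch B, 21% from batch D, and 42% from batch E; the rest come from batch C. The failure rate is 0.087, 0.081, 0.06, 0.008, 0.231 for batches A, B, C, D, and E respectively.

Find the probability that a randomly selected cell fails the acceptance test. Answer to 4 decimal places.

0.1285

P(C) = 1 − (0.15 + 0.17 + 0.21 + 0.42) = 0.05.
P(F) = P(F|A)·P(A) + P(F|B)·P(B) + P(F|C)·P(C) + P(F|D)·P(D) + P(F|E)·P(E)
      = 0.087·0.15 + 0.081·0.17 + 0.06·0.05 + 0.008·0.21 + 0.231·0.42
      = 0.01305 + 0.01377 + 0.003 + 0.00168 + 0.09702 = 0.12852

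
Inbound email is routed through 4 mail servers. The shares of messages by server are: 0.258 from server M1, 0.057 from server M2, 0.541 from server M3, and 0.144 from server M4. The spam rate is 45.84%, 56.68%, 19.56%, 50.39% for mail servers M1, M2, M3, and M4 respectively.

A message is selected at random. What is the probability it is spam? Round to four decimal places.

0.3290

By the law of total probability,
P(S) = P(S|M1)·P(M1) + P(S|M2)·P(M2) + P(S|M3)·P(M3) + P(S|M4)·P(M4)
      = 0.4584·0.258 + 0.5668·0.057 + 0.1956·0.541 + 0.5039·0.144
      = 0.1182672 + 0.0323076 + 0.1058196 + 0.0725616 = 0.328956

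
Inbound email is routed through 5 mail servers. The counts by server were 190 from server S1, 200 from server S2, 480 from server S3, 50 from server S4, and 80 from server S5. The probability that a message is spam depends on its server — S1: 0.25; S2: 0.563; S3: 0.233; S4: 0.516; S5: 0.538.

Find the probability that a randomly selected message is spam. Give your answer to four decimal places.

Total: 190 + 200 + 480 + 50 + 80 = 1000.
P(S1) = 190/1000 = 0.19. P(S2) = 200/1000 = 0.2. P(S3) = 480/1000 = 0.48. P(S4) = 50/1000 = 0.05. P(S5) = 80/1000 = 0.08.
P(S) = P(S|S1)·P(S1) + P(S|S2)·P(S2) + P(S|S3)·P(S3) + P(S|S4)·P(S4) + P(S|S5)·P(S5)
      = 0.25·0.19 + 0.563·0.2 + 0.233·0.48 + 0.516·0.05 + 0.538·0.08
      = 0.0475 + 0.1126 + 0.11184 + 0.0258 + 0.04304 = 0.34078

P(S) ≈ 0.3408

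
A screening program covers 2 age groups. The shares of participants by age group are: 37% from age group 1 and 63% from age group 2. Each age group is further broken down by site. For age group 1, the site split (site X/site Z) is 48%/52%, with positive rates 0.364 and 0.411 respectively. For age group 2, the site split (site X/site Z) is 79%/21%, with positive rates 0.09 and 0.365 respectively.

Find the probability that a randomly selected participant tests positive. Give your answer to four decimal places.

0.2368

P(T|1) = 0.48·0.364 + 0.52·0.411 = 0.17472 + 0.21372 = 0.38844
P(T|2) = 0.79·0.09 + 0.21·0.365 = 0.0711 + 0.07665 = 0.14775
By total probability over the outer partition,
P(T) = 0.37·0.38844 + 0.63·0.14775
      = 0.1437228 + 0.0930825 = 0.2368053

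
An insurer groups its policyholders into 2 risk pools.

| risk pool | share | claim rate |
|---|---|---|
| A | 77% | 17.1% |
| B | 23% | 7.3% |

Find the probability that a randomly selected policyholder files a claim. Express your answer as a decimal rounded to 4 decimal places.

0.1485

Using total probability over the partition,
P(C) = P(C|A)·P(A) + P(C|B)·P(B)
      = 0.171·0.77 + 0.073·0.23
      = 0.13167 + 0.01679 = 0.14846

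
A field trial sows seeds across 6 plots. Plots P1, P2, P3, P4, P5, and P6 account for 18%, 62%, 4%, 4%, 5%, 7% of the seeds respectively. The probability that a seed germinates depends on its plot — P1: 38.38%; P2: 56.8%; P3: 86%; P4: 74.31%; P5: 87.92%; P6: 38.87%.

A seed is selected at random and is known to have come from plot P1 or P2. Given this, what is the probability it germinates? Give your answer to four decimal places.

P(G|S) ≈ 0.5266

Let S = {P1, P2}.
P(S) = 0.18 + 0.62 = 0.8.
P(G ∩ S) = 0.3838·0.18 + 0.568·0.62 = 0.069084 + 0.35216 = 0.421244.
P(G | S) = 0.421244 / 0.8 = 0.526555…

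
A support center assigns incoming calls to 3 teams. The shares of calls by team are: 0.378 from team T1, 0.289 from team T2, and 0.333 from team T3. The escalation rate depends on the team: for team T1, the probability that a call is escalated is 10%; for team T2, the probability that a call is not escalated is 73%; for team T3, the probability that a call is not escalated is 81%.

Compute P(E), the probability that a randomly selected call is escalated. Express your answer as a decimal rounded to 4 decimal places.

P(E|T2) = 1 − 0.73 = 0.27.
P(E|T3) = 1 − 0.81 = 0.19.
P(E) = P(E|T1)·P(T1) + P(E|T2)·P(T2) + P(E|T3)·P(T3)
      = 0.1·0.378 + 0.27·0.289 + 0.19·0.333
      = 0.0378 + 0.07803 + 0.06327 = 0.1791

P(E) ≈ 0.1791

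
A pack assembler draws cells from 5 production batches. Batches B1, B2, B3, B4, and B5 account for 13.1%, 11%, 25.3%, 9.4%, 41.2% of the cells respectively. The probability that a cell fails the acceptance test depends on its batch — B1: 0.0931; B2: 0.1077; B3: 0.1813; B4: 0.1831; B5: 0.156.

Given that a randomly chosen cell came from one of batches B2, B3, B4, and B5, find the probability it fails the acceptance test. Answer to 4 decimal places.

Let S = {B2, B3, B4, B5}.
P(S) = 0.11 + 0.253 + 0.094 + 0.412 = 0.869.
P(F ∩ S) = 0.1077·0.11 + 0.1813·0.253 + 0.1831·0.094 + 0.156·0.412 = 0.011847 + 0.0458689 + 0.0172114 + 0.064272 = 0.1391993.
P(F | S) = 0.1391993 / 0.869 = 0.160183…

P(F|S) ≈ 0.1602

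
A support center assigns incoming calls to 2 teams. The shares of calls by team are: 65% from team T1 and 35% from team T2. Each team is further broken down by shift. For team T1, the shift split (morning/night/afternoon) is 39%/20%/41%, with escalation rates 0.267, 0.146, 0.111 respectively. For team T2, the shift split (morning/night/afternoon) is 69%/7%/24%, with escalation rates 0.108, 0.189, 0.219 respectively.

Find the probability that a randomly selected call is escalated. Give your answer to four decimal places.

P(E|T1) = 0.39·0.267 + 0.2·0.146 + 0.41·0.111 = 0.10413 + 0.0292 + 0.04551 = 0.17884
P(E|T2) = 0.69·0.108 + 0.07·0.189 + 0.24·0.219 = 0.07452 + 0.01323 + 0.05256 = 0.14031
Then overall,
P(E) = 0.65·0.17884 + 0.35·0.14031
      = 0.116246 + 0.0491085 = 0.1653545

P(E) ≈ 0.1654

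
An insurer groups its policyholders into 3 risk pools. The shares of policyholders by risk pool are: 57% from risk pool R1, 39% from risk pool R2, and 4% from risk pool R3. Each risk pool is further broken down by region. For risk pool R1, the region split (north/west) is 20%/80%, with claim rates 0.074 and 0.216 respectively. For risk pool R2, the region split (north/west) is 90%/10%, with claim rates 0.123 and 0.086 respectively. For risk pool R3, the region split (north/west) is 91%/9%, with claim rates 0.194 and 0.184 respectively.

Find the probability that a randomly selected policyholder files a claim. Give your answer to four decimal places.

P(C|R1) = 0.2·0.074 + 0.8·0.216 = 0.0148 + 0.1728 = 0.1876
P(C|R2) = 0.9·0.123 + 0.1·0.086 = 0.1107 + 0.0086 = 0.1193
P(C|R3) = 0.91·0.194 + 0.09·0.184 = 0.17654 + 0.01656 = 0.1931
Then overall,
P(C) = 0.57·0.1876 + 0.39·0.1193 + 0.04·0.1931
      = 0.106932 + 0.046527 + 0.007724 = 0.161183

P(C) ≈ 0.1612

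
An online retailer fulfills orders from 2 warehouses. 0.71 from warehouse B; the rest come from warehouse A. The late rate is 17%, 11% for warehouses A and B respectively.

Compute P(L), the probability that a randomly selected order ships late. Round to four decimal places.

P(A) = 1 − (0.71) = 0.29.
Using total probability over the partition,
P(L) = P(L|A)·P(A) + P(L|B)·P(B)
      = 0.17·0.29 + 0.11·0.71
      = 0.0493 + 0.0781 = 0.1274

0.1274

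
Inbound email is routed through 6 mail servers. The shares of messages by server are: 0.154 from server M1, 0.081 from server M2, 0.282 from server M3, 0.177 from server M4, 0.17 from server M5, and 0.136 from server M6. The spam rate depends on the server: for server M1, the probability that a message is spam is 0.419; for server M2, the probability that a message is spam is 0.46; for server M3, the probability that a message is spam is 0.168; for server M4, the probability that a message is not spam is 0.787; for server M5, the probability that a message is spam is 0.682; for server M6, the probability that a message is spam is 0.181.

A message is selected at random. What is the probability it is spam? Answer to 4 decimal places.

P(S|M4) = 1 − 0.787 = 0.213.
P(S) = P(S|M1)·P(M1) + P(S|M2)·P(M2) + P(S|M3)·P(M3) + P(S|M4)·P(M4) + P(S|M5)·P(M5) + P(S|M6)·P(M6)
      = 0.419·0.154 + 0.46·0.081 + 0.168·0.282 + 0.213·0.177 + 0.682·0.17 + 0.181·0.136
      = 0.064526 + 0.03726 + 0.047376 + 0.037701 + 0.11594 + 0.024616 = 0.327419

0.3274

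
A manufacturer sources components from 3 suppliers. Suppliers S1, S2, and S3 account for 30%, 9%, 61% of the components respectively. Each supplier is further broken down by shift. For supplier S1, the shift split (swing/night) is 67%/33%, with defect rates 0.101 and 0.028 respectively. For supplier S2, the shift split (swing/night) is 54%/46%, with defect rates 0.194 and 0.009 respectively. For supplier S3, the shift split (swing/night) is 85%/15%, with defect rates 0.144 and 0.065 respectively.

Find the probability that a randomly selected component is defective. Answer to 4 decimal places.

P(D) ≈ 0.1135

P(D|S1) = 0.67·0.101 + 0.33·0.028 = 0.06767 + 0.00924 = 0.07691
P(D|S2) = 0.54·0.194 + 0.46·0.009 = 0.10476 + 0.00414 = 0.1089
P(D|S3) = 0.85·0.144 + 0.15·0.065 = 0.1224 + 0.00975 = 0.13215
Then overall,
P(D) = 0.3·0.07691 + 0.09·0.1089 + 0.61·0.13215
      = 0.023073 + 0.009801 + 0.0806115 = 0.1134855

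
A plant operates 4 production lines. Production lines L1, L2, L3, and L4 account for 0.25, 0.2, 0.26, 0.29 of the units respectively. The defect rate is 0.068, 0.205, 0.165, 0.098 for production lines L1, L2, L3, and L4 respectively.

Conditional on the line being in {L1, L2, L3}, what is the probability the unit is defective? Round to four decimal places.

0.1421

Let S = {L1, L2, L3}.
P(S) = 0.25 + 0.2 + 0.26 = 0.71.
P(D ∩ S) = 0.068·0.25 + 0.205·0.2 + 0.165·0.26 = 0.017 + 0.041 + 0.0429 = 0.1009.
P(D | S) = 0.1009 / 0.71 = 0.142113…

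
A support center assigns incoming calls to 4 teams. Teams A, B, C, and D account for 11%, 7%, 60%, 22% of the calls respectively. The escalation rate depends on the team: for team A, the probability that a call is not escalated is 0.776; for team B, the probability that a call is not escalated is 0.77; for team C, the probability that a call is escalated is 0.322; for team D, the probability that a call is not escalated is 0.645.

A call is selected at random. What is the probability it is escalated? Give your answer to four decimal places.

P(E|A) = 1 − 0.776 = 0.224.
P(E|B) = 1 − 0.77 = 0.23.
P(E|D) = 1 − 0.645 = 0.355.
Using total probability over the partition,
P(E) = P(E|A)·P(A) + P(E|B)·P(B) + P(E|C)·P(C) + P(E|D)·P(D)
      = 0.224·0.11 + 0.23·0.07 + 0.322·0.6 + 0.355·0.22
      = 0.02464 + 0.0161 + 0.1932 + 0.0781 = 0.31204

P(E) ≈ 0.3120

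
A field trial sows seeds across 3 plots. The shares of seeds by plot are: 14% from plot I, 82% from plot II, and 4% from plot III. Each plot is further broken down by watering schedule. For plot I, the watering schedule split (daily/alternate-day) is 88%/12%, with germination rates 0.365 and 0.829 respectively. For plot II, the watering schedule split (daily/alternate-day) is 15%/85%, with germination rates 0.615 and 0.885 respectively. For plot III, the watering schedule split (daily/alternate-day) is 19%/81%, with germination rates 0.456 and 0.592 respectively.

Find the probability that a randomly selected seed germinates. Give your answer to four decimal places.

P(G) ≈ 0.7740

P(G|I) = 0.88·0.365 + 0.12·0.829 = 0.3212 + 0.09948 = 0.42068
P(G|II) = 0.15·0.615 + 0.85·0.885 = 0.09225 + 0.75225 = 0.8445
P(G|III) = 0.19·0.456 + 0.81·0.592 = 0.08664 + 0.47952 = 0.56616
Then overall,
P(G) = 0.14·0.42068 + 0.82·0.8445 + 0.04·0.56616
      = 0.0588952 + 0.69249 + 0.0226464 = 0.7740316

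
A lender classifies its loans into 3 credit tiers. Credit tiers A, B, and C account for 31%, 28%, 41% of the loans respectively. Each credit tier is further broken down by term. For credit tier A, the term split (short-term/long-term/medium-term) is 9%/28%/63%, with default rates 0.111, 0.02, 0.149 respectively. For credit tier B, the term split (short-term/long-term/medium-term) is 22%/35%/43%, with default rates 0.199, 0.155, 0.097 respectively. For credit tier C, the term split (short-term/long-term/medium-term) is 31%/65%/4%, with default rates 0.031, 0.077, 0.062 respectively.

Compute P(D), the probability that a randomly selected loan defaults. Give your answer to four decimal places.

P(D|A) = 0.09·0.111 + 0.28·0.02 + 0.63·0.149 = 0.00999 + 0.0056 + 0.09387 = 0.10946
P(D|B) = 0.22·0.199 + 0.35·0.155 + 0.43·0.097 = 0.04378 + 0.05425 + 0.04171 = 0.13974
P(D|C) = 0.31·0.031 + 0.65·0.077 + 0.04·0.062 = 0.00961 + 0.05005 + 0.00248 = 0.06214
Then overall,
P(D) = 0.31·0.10946 + 0.28·0.13974 + 0.41·0.06214
      = 0.0339326 + 0.0391272 + 0.0254774 = 0.0985372

P(D) ≈ 0.0985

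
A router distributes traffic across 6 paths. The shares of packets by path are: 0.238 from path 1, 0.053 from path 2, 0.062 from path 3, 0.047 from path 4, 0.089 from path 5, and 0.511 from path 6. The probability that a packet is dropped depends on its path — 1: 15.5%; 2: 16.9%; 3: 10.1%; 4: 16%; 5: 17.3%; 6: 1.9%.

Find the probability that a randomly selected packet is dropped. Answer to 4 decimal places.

P(L) ≈ 0.0847

P(L) = P(L|1)·P(1) + P(L|2)·P(2) + P(L|3)·P(3) + P(L|4)·P(4) + P(L|5)·P(5) + P(L|6)·P(6)
      = 0.155·0.238 + 0.169·0.053 + 0.101·0.062 + 0.16·0.047 + 0.173·0.089 + 0.019·0.511
      = 0.03689 + 0.008957 + 0.006262 + 0.00752 + 0.015397 + 0.009709 = 0.084735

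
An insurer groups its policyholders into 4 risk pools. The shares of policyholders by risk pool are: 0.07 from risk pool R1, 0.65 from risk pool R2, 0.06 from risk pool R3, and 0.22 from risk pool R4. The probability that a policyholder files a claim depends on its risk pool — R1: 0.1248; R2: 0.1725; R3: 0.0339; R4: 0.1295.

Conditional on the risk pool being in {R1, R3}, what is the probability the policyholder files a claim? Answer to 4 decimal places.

Let S = {R1, R3}.
P(S) = 0.07 + 0.06 = 0.13.
P(C ∩ S) = 0.1248·0.07 + 0.0339·0.06 = 0.008736 + 0.002034 = 0.01077.
P(C | S) = 0.01077 / 0.13 = 0.082846…

P(C|S) ≈ 0.0828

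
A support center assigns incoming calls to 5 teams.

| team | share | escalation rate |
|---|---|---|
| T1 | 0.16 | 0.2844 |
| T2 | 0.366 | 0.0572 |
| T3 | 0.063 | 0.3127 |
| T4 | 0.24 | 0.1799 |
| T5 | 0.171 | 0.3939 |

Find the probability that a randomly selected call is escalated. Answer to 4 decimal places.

P(E) = P(E|T1)·P(T1) + P(E|T2)·P(T2) + P(E|T3)·P(T3) + P(E|T4)·P(T4) + P(E|T5)·P(T5)
      = 0.2844·0.16 + 0.0572·0.366 + 0.3127·0.063 + 0.1799·0.24 + 0.3939·0.171
      = 0.045504 + 0.0209352 + 0.0197001 + 0.043176 + 0.0673569 = 0.1966722

P(E) ≈ 0.1967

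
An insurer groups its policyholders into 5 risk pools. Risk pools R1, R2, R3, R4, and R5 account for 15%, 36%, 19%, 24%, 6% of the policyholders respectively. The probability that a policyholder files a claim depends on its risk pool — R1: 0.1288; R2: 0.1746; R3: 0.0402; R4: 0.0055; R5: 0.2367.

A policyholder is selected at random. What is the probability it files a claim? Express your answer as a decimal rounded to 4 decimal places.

0.1053

Summing over the partition,
P(C) = P(C|R1)·P(R1) + P(C|R2)·P(R2) + P(C|R3)·P(R3) + P(C|R4)·P(R4) + P(C|R5)·P(R5)
      = 0.1288·0.15 + 0.1746·0.36 + 0.0402·0.19 + 0.0055·0.24 + 0.2367·0.06
      = 0.01932 + 0.062856 + 0.007638 + 0.00132 + 0.014202 = 0.105336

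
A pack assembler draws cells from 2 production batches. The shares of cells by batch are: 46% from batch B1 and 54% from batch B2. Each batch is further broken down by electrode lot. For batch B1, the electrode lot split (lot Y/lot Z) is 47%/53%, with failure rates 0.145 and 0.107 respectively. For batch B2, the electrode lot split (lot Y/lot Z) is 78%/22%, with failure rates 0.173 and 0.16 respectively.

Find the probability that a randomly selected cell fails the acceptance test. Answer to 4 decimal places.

P(F|B1) = 0.47·0.145 + 0.53·0.107 = 0.06815 + 0.05671 = 0.12486
P(F|B2) = 0.78·0.173 + 0.22·0.16 = 0.13494 + 0.0352 = 0.17014
Then overall,
P(F) = 0.46·0.12486 + 0.54·0.17014
      = 0.0574356 + 0.0918756 = 0.1493112

0.1493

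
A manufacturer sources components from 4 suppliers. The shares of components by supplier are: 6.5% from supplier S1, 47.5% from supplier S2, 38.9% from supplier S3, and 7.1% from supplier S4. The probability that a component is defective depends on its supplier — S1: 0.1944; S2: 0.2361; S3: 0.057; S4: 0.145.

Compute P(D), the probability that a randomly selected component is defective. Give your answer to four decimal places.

Summing over the partition,
P(D) = P(D|S1)·P(S1) + P(D|S2)·P(S2) + P(D|S3)·P(S3) + P(D|S4)·P(S4)
      = 0.1944·0.065 + 0.2361·0.475 + 0.057·0.389 + 0.145·0.071
      = 0.012636 + 0.1121475 + 0.022173 + 0.010295 = 0.1572515

0.1573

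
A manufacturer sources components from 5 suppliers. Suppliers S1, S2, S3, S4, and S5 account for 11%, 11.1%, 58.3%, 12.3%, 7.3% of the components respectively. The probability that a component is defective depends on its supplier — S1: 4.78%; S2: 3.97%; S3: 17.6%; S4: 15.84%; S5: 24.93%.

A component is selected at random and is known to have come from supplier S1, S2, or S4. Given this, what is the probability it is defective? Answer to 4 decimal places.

Let S = {S1, S2, S4}.
P(S) = 0.11 + 0.111 + 0.123 = 0.344.
P(D ∩ S) = 0.0478·0.11 + 0.0397·0.111 + 0.1584·0.123 = 0.005258 + 0.0044067 + 0.0194832 = 0.0291479.
P(D | S) = 0.0291479 / 0.344 = 0.084732…

0.0847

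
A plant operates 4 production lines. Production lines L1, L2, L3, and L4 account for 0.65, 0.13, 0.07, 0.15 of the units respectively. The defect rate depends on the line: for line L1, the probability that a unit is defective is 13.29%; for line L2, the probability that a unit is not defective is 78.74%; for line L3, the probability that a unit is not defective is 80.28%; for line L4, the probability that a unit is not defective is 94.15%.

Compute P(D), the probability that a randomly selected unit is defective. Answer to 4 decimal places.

P(D) ≈ 0.1366

P(D|L2) = 1 − 0.7874 = 0.2126.
P(D|L3) = 1 − 0.8028 = 0.1972.
P(D|L4) = 1 − 0.9415 = 0.0585.
By the law of total probability,
P(D) = P(D|L1)·P(L1) + P(D|L2)·P(L2) + P(D|L3)·P(L3) + P(D|L4)·P(L4)
      = 0.1329·0.65 + 0.2126·0.13 + 0.1972·0.07 + 0.0585·0.15
      = 0.086385 + 0.027638 + 0.013804 + 0.008775 = 0.136602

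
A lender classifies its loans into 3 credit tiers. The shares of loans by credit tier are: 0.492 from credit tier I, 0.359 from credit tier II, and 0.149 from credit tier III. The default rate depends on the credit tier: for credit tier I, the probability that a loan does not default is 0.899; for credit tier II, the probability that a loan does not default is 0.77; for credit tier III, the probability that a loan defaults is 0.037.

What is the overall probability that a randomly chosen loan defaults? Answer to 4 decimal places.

P(D) ≈ 0.1378

P(D|I) = 1 − 0.899 = 0.101.
P(D|II) = 1 − 0.77 = 0.23.
Using total probability over the partition,
P(D) = P(D|I)·P(I) + P(D|II)·P(II) + P(D|III)·P(III)
      = 0.101·0.492 + 0.23·0.359 + 0.037·0.149
      = 0.049692 + 0.08257 + 0.005513 = 0.137775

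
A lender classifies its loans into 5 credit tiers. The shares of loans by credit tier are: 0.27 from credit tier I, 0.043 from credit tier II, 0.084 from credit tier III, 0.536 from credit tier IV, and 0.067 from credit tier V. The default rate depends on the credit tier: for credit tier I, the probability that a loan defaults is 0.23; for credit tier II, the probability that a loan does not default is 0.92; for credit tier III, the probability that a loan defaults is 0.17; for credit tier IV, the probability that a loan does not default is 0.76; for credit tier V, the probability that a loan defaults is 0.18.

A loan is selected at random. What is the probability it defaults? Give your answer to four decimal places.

P(D) ≈ 0.2205

P(D|II) = 1 − 0.92 = 0.08.
P(D|IV) = 1 − 0.76 = 0.24.
Using total probability over the partition,
P(D) = P(D|I)·P(I) + P(D|II)·P(II) + P(D|III)·P(III) + P(D|IV)·P(IV) + P(D|V)·P(V)
      = 0.23·0.27 + 0.08·0.043 + 0.17·0.084 + 0.24·0.536 + 0.18·0.067
      = 0.0621 + 0.00344 + 0.01428 + 0.12864 + 0.01206 = 0.22052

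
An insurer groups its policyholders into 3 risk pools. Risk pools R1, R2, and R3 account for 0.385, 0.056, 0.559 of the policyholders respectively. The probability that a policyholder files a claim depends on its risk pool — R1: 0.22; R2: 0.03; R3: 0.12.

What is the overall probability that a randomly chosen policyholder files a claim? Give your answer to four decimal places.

Using total probability over the partition,
P(C) = P(C|R1)·P(R1) + P(C|R2)·P(R2) + P(C|R3)·P(R3)
      = 0.22·0.385 + 0.03·0.056 + 0.12·0.559
      = 0.0847 + 0.00168 + 0.06708 = 0.15346

P(C) ≈ 0.1535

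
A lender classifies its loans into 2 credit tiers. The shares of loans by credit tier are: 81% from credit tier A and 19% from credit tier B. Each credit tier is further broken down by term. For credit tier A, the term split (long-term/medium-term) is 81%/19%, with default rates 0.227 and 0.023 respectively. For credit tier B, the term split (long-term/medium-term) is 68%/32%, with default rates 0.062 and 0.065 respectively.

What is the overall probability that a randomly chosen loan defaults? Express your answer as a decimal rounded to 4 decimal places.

P(D|A) = 0.81·0.227 + 0.19·0.023 = 0.18387 + 0.00437 = 0.18824
P(D|B) = 0.68·0.062 + 0.32·0.065 = 0.04216 + 0.0208 = 0.06296
By total probability over the outer partition,
P(D) = 0.81·0.18824 + 0.19·0.06296
      = 0.1524744 + 0.0119624 = 0.1644368

P(D) ≈ 0.1644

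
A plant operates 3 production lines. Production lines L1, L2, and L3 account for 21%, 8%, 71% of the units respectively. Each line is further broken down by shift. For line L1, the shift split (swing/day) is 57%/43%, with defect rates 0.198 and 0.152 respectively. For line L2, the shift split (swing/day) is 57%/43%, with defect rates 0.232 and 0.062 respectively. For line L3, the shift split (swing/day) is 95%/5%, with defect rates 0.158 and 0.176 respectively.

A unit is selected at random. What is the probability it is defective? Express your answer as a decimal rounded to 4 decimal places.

0.1630

P(D|L1) = 0.57·0.198 + 0.43·0.152 = 0.11286 + 0.06536 = 0.17822
P(D|L2) = 0.57·0.232 + 0.43·0.062 = 0.13224 + 0.02666 = 0.1589
P(D|L3) = 0.95·0.158 + 0.05·0.176 = 0.1501 + 0.0088 = 0.1589
By total probability over the outer partition,
P(D) = 0.21·0.17822 + 0.08·0.1589 + 0.71·0.1589
      = 0.0374262 + 0.012712 + 0.112819 = 0.1629572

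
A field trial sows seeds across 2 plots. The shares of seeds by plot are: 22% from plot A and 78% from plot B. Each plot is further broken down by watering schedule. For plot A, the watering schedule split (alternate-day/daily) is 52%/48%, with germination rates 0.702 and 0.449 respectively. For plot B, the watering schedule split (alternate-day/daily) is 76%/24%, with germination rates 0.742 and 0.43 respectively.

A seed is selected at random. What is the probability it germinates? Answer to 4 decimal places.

P(G|A) = 0.52·0.702 + 0.48·0.449 = 0.36504 + 0.21552 = 0.58056
P(G|B) = 0.76·0.742 + 0.24·0.43 = 0.56392 + 0.1032 = 0.66712
Then overall,
P(G) = 0.22·0.58056 + 0.78·0.66712
      = 0.1277232 + 0.5203536 = 0.6480768

P(G) ≈ 0.6481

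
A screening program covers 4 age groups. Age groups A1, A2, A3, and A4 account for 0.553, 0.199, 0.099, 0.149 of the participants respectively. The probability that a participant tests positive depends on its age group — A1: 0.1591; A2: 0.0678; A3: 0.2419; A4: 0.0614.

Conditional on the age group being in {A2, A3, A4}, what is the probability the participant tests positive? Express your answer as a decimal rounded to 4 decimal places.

0.1042

Let S = {A2, A3, A4}.
P(S) = 0.199 + 0.099 + 0.149 = 0.447.
P(T ∩ S) = 0.0678·0.199 + 0.2419·0.099 + 0.0614·0.149 = 0.0134922 + 0.0239481 + 0.0091486 = 0.0465889.
P(T | S) = 0.0465889 / 0.447 = 0.104226…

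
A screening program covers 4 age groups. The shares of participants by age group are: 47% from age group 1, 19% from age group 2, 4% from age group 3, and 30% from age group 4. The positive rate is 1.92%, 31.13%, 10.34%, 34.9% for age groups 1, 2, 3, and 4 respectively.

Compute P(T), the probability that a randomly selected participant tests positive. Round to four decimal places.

P(T) = P(T|1)·P(1) + P(T|2)·P(2) + P(T|3)·P(3) + P(T|4)·P(4)
      = 0.0192·0.47 + 0.3113·0.19 + 0.1034·0.04 + 0.349·0.3
      = 0.009024 + 0.059147 + 0.004136 + 0.1047 = 0.177007

P(T) ≈ 0.1770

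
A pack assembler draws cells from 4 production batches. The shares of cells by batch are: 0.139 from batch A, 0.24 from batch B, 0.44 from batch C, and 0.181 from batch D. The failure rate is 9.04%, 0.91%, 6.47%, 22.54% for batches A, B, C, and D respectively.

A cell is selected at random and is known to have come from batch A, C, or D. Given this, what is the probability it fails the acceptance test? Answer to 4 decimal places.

Let S = {A, C, D}.
P(S) = 0.139 + 0.44 + 0.181 = 0.76.
P(F ∩ S) = 0.0904·0.139 + 0.0647·0.44 + 0.2254·0.181 = 0.0125656 + 0.028468 + 0.0407974 = 0.081831.
P(F | S) = 0.081831 / 0.76 = 0.107672…

P(F|S) ≈ 0.1077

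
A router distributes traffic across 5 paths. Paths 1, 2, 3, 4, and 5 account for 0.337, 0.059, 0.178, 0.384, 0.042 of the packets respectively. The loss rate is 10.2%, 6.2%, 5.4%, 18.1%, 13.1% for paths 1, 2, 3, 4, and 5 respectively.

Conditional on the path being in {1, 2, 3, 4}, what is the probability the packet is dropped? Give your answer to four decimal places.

P(L|S) ≈ 0.1223

Let S = {1, 2, 3, 4}.
P(S) = 0.337 + 0.059 + 0.178 + 0.384 = 0.958.
P(L ∩ S) = 0.102·0.337 + 0.062·0.059 + 0.054·0.178 + 0.181·0.384 = 0.034374 + 0.003658 + 0.009612 + 0.069504 = 0.117148.
P(L | S) = 0.117148 / 0.958 = 0.122284…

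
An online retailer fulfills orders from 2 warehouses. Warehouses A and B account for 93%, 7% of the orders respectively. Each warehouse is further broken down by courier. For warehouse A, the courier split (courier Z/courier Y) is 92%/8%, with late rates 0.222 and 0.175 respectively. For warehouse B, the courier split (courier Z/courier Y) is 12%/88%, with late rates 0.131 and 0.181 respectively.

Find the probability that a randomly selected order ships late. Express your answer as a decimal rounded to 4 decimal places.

P(L) ≈ 0.2152

P(L|A) = 0.92·0.222 + 0.08·0.175 = 0.20424 + 0.014 = 0.21824
P(L|B) = 0.12·0.131 + 0.88·0.181 = 0.01572 + 0.15928 = 0.175
By total probability over the outer partition,
P(L) = 0.93·0.21824 + 0.07·0.175
      = 0.2029632 + 0.01225 = 0.2152132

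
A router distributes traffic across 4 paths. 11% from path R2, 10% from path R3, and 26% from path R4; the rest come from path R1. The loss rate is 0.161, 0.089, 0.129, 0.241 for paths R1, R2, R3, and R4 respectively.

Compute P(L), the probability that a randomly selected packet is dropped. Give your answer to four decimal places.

P(L) ≈ 0.1707

P(R1) = 1 − (0.11 + 0.1 + 0.26) = 0.53.
Using total probability over the partition,
P(L) = P(L|R1)·P(R1) + P(L|R2)·P(R2) + P(L|R3)·P(R3) + P(L|R4)·P(R4)
      = 0.161·0.53 + 0.089·0.11 + 0.129·0.1 + 0.241·0.26
      = 0.08533 + 0.00979 + 0.0129 + 0.06266 = 0.17068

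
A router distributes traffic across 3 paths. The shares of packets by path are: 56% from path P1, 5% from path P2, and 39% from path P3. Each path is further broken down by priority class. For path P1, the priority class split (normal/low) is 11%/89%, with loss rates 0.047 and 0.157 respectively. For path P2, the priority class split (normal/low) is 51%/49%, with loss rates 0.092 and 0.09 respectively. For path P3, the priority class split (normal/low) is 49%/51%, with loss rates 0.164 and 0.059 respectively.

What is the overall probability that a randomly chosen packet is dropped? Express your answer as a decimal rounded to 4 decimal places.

P(L|P1) = 0.11·0.047 + 0.89·0.157 = 0.00517 + 0.13973 = 0.1449
P(L|P2) = 0.51·0.092 + 0.49·0.09 = 0.04692 + 0.0441 = 0.09102
P(L|P3) = 0.49·0.164 + 0.51·0.059 = 0.08036 + 0.03009 = 0.11045
Then overall,
P(L) = 0.56·0.1449 + 0.05·0.09102 + 0.39·0.11045
      = 0.081144 + 0.004551 + 0.0430755 = 0.1287705

P(L) ≈ 0.1288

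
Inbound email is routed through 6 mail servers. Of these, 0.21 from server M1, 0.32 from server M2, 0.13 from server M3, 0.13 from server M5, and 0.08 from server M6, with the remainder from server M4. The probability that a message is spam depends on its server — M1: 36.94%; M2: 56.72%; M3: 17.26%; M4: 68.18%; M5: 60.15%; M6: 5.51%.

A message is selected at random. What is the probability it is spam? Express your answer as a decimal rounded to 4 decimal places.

P(M4) = 1 − (0.21 + 0.32 + 0.13 + 0.13 + 0.08) = 0.13.
P(S) = P(S|M1)·P(M1) + P(S|M2)·P(M2) + P(S|M3)·P(M3) + P(S|M4)·P(M4) + P(S|M5)·P(M5) + P(S|M6)·P(M6)
      = 0.3694·0.21 + 0.5672·0.32 + 0.1726·0.13 + 0.6818·0.13 + 0.6015·0.13 + 0.0551·0.08
      = 0.077574 + 0.181504 + 0.022438 + 0.088634 + 0.078195 + 0.004408 = 0.452753

0.4528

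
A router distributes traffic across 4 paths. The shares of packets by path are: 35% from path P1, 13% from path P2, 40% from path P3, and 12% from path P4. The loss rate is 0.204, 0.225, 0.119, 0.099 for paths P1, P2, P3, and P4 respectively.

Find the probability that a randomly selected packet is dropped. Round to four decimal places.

0.1601

Using total probability over the partition,
P(L) = P(L|P1)·P(P1) + P(L|P2)·P(P2) + P(L|P3)·P(P3) + P(L|P4)·P(P4)
      = 0.204·0.35 + 0.225·0.13 + 0.119·0.4 + 0.099·0.12
      = 0.0714 + 0.02925 + 0.0476 + 0.01188 = 0.16013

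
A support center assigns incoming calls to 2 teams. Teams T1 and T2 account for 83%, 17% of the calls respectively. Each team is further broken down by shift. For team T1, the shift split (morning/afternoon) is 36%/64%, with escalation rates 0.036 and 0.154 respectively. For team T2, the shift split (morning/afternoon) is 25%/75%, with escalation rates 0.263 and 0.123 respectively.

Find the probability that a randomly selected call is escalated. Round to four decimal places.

0.1194

P(E|T1) = 0.36·0.036 + 0.64·0.154 = 0.01296 + 0.09856 = 0.11152
P(E|T2) = 0.25·0.263 + 0.75·0.123 = 0.06575 + 0.09225 = 0.158
By total probability over the outer partition,
P(E) = 0.83·0.11152 + 0.17·0.158
      = 0.0925616 + 0.02686 = 0.1194216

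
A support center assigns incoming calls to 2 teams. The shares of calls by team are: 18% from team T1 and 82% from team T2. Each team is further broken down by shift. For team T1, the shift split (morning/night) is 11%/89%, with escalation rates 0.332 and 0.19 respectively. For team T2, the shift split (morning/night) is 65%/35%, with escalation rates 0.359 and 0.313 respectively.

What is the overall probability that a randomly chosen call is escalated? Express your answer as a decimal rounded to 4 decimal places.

P(E|T1) = 0.11·0.332 + 0.89·0.19 = 0.03652 + 0.1691 = 0.20562
P(E|T2) = 0.65·0.359 + 0.35·0.313 = 0.23335 + 0.10955 = 0.3429
Then overall,
P(E) = 0.18·0.20562 + 0.82·0.3429
      = 0.0370116 + 0.281178 = 0.3181896

0.3182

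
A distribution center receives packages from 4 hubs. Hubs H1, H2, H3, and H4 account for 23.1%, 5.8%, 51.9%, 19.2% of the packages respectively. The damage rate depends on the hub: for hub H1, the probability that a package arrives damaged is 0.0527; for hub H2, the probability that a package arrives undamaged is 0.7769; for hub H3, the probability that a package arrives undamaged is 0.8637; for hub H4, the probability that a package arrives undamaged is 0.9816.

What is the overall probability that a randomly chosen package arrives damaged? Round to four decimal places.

P(D) ≈ 0.0994

P(D|H2) = 1 − 0.7769 = 0.2231.
P(D|H3) = 1 − 0.8637 = 0.1363.
P(D|H4) = 1 − 0.9816 = 0.0184.
P(D) = P(D|H1)·P(H1) + P(D|H2)·P(H2) + P(D|H3)·P(H3) + P(D|H4)·P(H4)
      = 0.0527·0.231 + 0.2231·0.058 + 0.1363·0.519 + 0.0184·0.192
      = 0.0121737 + 0.0129398 + 0.0707397 + 0.0035328 = 0.099386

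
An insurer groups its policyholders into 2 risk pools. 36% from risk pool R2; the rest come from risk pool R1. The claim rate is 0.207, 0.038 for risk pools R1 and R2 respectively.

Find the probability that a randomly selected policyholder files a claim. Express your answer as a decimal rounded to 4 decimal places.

0.1462

P(R1) = 1 − (0.36) = 0.64.
By the law of total probability,
P(C) = P(C|R1)·P(R1) + P(C|R2)·P(R2)
      = 0.207·0.64 + 0.038·0.36
      = 0.13248 + 0.01368 = 0.14616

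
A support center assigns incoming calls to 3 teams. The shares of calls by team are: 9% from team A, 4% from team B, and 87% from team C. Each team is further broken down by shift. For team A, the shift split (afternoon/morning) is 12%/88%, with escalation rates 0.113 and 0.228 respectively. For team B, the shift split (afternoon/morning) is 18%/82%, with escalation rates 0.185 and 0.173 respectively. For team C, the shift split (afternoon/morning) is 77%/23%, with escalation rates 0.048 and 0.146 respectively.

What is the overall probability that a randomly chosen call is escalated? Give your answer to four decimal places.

0.0877

P(E|A) = 0.12·0.113 + 0.88·0.228 = 0.01356 + 0.20064 = 0.2142
P(E|B) = 0.18·0.185 + 0.82·0.173 = 0.0333 + 0.14186 = 0.17516
P(E|C) = 0.77·0.048 + 0.23·0.146 = 0.03696 + 0.03358 = 0.07054
Then overall,
P(E) = 0.09·0.2142 + 0.04·0.17516 + 0.87·0.07054
      = 0.019278 + 0.0070064 + 0.0613698 = 0.0876542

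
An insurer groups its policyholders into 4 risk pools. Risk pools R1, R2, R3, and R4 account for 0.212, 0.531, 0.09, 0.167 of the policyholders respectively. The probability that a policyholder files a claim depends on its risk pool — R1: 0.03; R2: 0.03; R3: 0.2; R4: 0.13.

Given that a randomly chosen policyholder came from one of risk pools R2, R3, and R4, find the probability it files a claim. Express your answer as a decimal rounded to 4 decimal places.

Let S = {R2, R3, R4}.
P(S) = 0.531 + 0.09 + 0.167 = 0.788.
P(C ∩ S) = 0.03·0.531 + 0.2·0.09 + 0.13·0.167 = 0.01593 + 0.018 + 0.02171 = 0.05564.
P(C | S) = 0.05564 / 0.788 = 0.070609…

0.0706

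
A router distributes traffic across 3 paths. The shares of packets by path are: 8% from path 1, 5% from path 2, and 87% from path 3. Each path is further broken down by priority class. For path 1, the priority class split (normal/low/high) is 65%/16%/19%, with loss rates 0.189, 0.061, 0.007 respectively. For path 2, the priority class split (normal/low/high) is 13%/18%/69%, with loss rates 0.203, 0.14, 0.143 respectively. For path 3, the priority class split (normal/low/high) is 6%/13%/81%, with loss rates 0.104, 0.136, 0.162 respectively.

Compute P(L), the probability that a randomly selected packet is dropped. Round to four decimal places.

P(L) ≈ 0.1532

P(L|1) = 0.65·0.189 + 0.16·0.061 + 0.19·0.007 = 0.12285 + 0.00976 + 0.00133 = 0.13394
P(L|2) = 0.13·0.203 + 0.18·0.14 + 0.69·0.143 = 0.02639 + 0.0252 + 0.09867 = 0.15026
P(L|3) = 0.06·0.104 + 0.13·0.136 + 0.81·0.162 = 0.00624 + 0.01768 + 0.13122 = 0.15514
By total probability over the outer partition,
P(L) = 0.08·0.13394 + 0.05·0.15026 + 0.87·0.15514
      = 0.0107152 + 0.007513 + 0.1349718 = 0.1532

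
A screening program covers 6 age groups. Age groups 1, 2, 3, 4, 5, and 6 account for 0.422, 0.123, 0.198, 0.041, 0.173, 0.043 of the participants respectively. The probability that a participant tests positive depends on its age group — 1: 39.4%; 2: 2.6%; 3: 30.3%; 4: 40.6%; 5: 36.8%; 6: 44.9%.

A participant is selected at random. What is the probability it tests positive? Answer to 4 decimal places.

P(T) = P(T|1)·P(1) + P(T|2)·P(2) + P(T|3)·P(3) + P(T|4)·P(4) + P(T|5)·P(5) + P(T|6)·P(6)
      = 0.394·0.422 + 0.026·0.123 + 0.303·0.198 + 0.406·0.041 + 0.368·0.173 + 0.449·0.043
      = 0.166268 + 0.003198 + 0.059994 + 0.016646 + 0.063664 + 0.019307 = 0.329077

0.3291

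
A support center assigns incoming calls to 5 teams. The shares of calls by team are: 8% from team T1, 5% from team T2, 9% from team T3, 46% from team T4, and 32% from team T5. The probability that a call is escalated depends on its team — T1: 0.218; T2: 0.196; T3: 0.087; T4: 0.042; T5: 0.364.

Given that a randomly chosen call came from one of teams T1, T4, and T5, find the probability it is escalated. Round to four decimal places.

0.1782

Let S = {T1, T4, T5}.
P(S) = 0.08 + 0.46 + 0.32 = 0.86.
P(E ∩ S) = 0.218·0.08 + 0.042·0.46 + 0.364·0.32 = 0.01744 + 0.01932 + 0.11648 = 0.15324.
P(E | S) = 0.15324 / 0.86 = 0.178186…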